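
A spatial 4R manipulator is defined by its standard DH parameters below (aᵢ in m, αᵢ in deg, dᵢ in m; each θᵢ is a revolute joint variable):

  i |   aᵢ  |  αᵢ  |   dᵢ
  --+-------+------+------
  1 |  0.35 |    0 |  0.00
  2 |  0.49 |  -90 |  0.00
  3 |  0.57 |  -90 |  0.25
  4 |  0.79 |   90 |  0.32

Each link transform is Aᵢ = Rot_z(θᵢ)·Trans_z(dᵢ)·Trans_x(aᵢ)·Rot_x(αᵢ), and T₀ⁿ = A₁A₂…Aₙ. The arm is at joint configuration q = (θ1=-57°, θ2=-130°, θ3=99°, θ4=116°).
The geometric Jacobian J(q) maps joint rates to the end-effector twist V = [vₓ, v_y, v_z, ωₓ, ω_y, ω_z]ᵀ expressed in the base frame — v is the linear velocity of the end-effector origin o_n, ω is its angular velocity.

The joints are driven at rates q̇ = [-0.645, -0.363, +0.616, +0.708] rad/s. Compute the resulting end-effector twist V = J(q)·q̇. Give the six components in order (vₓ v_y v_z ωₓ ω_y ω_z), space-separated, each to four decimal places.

o_n = [0.1088, 0.1800, -0.1709]
J₁: ẑ×o_n = [-0.1800, 0.1088, 0.0000], ω = ẑ
J2: z=[0.0000, 0.0000, 1.0000] o=[0.1906, -0.2935, 0.0000] → [-0.4736, -0.0818, 0.0000, 0.0000, 0.0000, 1.0000]
J3: z=[-0.1219, -0.9925, 0.0000] o=[-0.2957, -0.2338, 0.0000] → [0.1696, -0.0208, 0.3511, -0.1219, -0.9925, 0.0000]
J4: z=[0.9803, -0.1204, 0.1564] o=[-0.2377, -0.4928, -0.5630] → [-0.1525, -0.3302, 0.7013, 0.9803, -0.1204, 0.1564]
V = J·q̇ = [0.2845, -0.2871, 0.7128, 0.6190, -0.6966, -0.8972]

0.2845 -0.2871 0.7128 0.6190 -0.6966 -0.8972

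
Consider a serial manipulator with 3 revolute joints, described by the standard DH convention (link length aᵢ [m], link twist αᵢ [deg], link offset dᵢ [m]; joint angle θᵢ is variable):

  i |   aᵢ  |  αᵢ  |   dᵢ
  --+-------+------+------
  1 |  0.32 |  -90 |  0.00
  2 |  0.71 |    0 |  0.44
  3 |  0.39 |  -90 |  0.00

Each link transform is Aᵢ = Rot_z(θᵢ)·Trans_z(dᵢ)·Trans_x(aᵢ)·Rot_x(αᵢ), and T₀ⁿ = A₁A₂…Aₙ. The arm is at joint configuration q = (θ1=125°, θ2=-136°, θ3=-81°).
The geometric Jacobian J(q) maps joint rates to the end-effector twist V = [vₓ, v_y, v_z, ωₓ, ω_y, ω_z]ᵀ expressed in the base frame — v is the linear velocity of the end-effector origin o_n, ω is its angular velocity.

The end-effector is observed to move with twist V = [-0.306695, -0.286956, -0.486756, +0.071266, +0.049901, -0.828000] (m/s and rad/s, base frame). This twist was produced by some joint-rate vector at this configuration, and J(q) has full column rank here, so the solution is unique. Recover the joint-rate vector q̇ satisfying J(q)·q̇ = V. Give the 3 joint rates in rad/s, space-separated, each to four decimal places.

-0.8280 -0.9000 0.8130

o_n = [-0.0724, -0.6638, 0.2585]
J₁: ẑ×o_n = [0.6638, -0.0724, 0.0000], ω = ẑ
J2: z=[-0.8192, -0.5736, 0.0000] o=[-0.1835, 0.2621, 0.0000] → [-0.1483, 0.2118, 0.8222, -0.8192, -0.5736, 0.0000]
J3: z=[-0.8192, -0.5736, 0.0000] o=[-0.2510, -0.4086, 0.4932] → [0.1346, -0.1923, 0.3115, -0.8192, -0.5736, 0.0000]
q̇ = J⁺·V = [-0.8280, -0.9000, 0.8130]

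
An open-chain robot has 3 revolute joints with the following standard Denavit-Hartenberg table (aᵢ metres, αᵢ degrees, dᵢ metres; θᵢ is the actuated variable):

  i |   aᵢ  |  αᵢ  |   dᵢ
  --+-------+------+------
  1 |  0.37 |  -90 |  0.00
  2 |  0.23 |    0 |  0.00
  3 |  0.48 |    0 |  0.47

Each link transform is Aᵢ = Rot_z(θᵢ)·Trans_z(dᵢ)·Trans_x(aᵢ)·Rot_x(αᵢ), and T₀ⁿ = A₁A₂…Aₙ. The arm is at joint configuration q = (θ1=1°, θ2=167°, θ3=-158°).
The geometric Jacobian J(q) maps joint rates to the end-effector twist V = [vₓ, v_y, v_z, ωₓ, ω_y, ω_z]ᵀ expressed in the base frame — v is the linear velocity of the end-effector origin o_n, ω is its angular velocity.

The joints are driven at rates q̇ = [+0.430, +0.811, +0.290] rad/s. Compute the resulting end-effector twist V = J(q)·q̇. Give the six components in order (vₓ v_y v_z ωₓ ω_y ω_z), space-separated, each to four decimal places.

-0.3313 0.2609 -0.3402 -0.0192 1.1008 0.4300

o_n = [0.6117, 0.4807, -0.1268]
J₁: ẑ×o_n = [-0.4807, 0.6117, 0.0000], ω = ẑ
J2: z=[-0.0175, 0.9998, 0.0000] o=[0.3699, 0.0065, 0.0000] → [-0.1268, -0.0022, -0.2500, -0.0175, 0.9998, 0.0000]
J3: z=[-0.0175, 0.9998, 0.0000] o=[0.1459, 0.0025, -0.0517] → [-0.0751, -0.0013, -0.4741, -0.0175, 0.9998, 0.0000]
V = J·q̇ = [-0.3313, 0.2609, -0.3402, -0.0192, 1.1008, 0.4300]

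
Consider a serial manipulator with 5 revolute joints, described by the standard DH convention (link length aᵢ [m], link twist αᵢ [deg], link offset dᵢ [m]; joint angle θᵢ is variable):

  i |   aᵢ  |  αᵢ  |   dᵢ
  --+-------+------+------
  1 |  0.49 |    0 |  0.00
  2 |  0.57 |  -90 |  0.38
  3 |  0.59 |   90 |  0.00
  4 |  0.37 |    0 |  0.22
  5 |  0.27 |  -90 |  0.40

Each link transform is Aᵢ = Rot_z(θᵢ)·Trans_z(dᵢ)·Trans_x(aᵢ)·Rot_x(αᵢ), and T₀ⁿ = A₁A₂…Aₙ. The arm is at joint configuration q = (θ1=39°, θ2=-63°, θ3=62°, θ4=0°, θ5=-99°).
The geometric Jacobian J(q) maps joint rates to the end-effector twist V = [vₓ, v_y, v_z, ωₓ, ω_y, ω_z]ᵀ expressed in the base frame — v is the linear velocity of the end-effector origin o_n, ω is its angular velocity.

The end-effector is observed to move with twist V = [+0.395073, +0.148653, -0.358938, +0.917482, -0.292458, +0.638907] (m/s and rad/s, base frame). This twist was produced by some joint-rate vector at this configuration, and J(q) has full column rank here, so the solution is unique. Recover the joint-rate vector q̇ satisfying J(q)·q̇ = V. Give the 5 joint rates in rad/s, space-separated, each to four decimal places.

-0.4240 0.5540 0.1060 0.6360 0.4480

o_n = [1.6868, -0.5650, -0.1393]
J₁: ẑ×o_n = [0.5650, 1.6868, -0.0000], ω = ẑ
J2: z=[0.0000, 0.0000, 1.0000] o=[0.3808, 0.3084, 0.0000] → [0.8734, 1.3060, -0.0000, 0.0000, 0.0000, 1.0000]
J3: z=[0.4067, 0.9135, 0.0000] o=[0.9015, 0.0765, 0.3800] → [-0.4744, 0.2112, -0.9783, 0.4067, 0.9135, 0.0000]
J4: z=[0.8066, -0.3591, 0.4695] o=[1.1546, -0.0361, -0.1409] → [0.2477, 0.2485, -0.2355, 0.8066, -0.3591, 0.4695]
J5: z=[0.8066, -0.3591, 0.4695] o=[1.4907, -0.1858, -0.3643] → [0.0972, -0.0895, -0.2355, 0.8066, -0.3591, 0.4695]
q̇ = J⁺·V = [-0.4240, 0.5540, 0.1060, 0.6360, 0.4480]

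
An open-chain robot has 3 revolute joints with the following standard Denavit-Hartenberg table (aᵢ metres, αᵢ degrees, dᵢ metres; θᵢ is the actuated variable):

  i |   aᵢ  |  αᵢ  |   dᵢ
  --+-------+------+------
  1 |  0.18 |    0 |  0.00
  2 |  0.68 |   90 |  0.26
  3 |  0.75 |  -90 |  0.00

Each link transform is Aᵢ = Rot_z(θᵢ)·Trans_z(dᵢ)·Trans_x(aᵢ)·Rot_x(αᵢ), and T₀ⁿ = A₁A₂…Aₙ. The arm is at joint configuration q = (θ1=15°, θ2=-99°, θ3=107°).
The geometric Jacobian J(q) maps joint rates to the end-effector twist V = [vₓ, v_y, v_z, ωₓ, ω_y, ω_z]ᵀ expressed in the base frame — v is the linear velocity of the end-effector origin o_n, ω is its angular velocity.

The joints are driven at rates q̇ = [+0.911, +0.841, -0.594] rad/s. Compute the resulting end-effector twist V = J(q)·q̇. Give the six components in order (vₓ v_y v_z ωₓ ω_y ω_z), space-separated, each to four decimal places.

o_n = [0.2220, -0.4116, 0.9772]
J₁: ẑ×o_n = [0.4116, 0.2220, -0.0000], ω = ẑ
J2: z=[0.0000, 0.0000, 1.0000] o=[0.1739, 0.0466, 0.0000] → [0.4582, 0.0482, -0.0000, 0.0000, 0.0000, 1.0000]
J3: z=[-0.9945, -0.1045, 0.0000] o=[0.2449, -0.6297, 0.2600] → [-0.0750, 0.7133, -0.2193, -0.9945, -0.1045, 0.0000]
V = J·q̇ = [0.8049, -0.1809, 0.1303, 0.5907, 0.0621, 1.7520]

0.8049 -0.1809 0.1303 0.5907 0.0621 1.7520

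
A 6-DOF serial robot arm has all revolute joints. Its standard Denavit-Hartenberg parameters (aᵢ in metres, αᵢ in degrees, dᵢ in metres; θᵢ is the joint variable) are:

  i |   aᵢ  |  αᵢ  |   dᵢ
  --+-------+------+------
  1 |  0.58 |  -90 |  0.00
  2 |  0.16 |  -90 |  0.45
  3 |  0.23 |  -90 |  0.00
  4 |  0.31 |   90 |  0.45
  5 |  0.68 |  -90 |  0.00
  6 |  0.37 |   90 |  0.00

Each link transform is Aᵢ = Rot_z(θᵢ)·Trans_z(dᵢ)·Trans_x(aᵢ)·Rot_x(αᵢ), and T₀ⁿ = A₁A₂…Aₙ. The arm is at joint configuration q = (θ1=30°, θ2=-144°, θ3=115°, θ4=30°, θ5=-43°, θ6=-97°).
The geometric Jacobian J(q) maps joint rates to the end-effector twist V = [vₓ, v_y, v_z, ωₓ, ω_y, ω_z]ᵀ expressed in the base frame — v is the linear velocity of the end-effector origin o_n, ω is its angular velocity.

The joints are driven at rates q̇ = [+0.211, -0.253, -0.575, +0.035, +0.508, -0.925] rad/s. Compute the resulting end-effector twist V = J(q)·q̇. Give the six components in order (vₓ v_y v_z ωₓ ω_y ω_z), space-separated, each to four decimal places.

-0.0560 0.1248 0.1045 -0.2725 -0.4566 0.7713

o_n = [0.9496, -0.0585, -0.2403]
J₁: ẑ×o_n = [0.0585, 0.9496, -0.0000], ω = ẑ
J2: z=[-0.5000, 0.8660, 0.0000] o=[0.5023, 0.2900, 0.0000] → [-0.2081, -0.1201, -0.2131, -0.5000, 0.8660, 0.0000]
J3: z=[0.5090, 0.2939, 0.8090] o=[0.1652, 0.6150, 0.0940] → [0.4466, 0.8047, -0.5734, 0.5090, 0.2939, 0.8090]
J4: z=[0.4237, 0.7326, -0.5327] o=[0.3375, 0.4738, 0.0369] → [-0.4866, -0.2086, -0.6739, 0.4237, 0.7326, -0.5327]
J5: z=[0.8155, -0.0524, 0.5764] o=[0.6504, 0.5931, -0.3949] → [0.3675, 0.0463, -0.5157, 0.8155, -0.0524, 0.5764]
J6: z=[0.5788, 0.0730, -0.8122] o=[0.6501, -0.0842, -0.4560] → [0.0366, -0.3681, -0.0070, 0.5788, 0.0730, -0.8122]
V = J·q̇ = [-0.0560, 0.1248, 0.1045, -0.2725, -0.4566, 0.7713]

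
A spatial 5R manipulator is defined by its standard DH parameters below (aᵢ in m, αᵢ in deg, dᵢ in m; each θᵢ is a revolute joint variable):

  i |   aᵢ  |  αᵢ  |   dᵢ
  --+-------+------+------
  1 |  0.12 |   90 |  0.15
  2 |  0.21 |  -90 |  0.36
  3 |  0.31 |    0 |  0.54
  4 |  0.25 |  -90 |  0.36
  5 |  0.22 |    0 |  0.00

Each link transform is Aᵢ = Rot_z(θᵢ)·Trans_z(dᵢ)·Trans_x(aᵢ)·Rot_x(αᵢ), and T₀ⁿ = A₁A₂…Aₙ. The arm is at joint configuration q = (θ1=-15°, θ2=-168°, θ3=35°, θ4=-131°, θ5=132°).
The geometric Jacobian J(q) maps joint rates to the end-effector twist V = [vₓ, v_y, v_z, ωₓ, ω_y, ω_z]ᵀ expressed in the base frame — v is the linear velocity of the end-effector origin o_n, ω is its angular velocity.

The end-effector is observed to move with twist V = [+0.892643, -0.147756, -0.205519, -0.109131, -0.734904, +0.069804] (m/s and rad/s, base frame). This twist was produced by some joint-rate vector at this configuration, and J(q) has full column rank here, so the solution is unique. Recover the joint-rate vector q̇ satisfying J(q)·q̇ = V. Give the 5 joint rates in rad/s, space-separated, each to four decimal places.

o_n = [-0.2380, -0.2307, -0.6646]
J₁: ẑ×o_n = [0.2307, -0.2380, 0.0000], ω = ẑ
J2: z=[-0.2588, -0.9659, 0.0000] o=[0.1159, -0.0311, 0.1500] → [0.7869, -0.2108, -0.2902, -0.2588, -0.9659, 0.0000]
J3: z=[0.2008, -0.0538, -0.9781] o=[-0.1757, -0.3256, 0.1063] → [0.1344, 0.2158, 0.0157, 0.2008, -0.0538, -0.9781]
J4: z=[0.2008, -0.0538, -0.9781] o=[-0.2611, -0.1186, -0.4747] → [-0.0994, 0.0155, -0.0213, 0.2008, -0.0538, -0.9781]
J5: z=[-0.9667, 0.1508, -0.2068] o=[-0.2285, -0.3848, -0.8214] → [0.0555, 0.1535, -0.1475, -0.9667, 0.1508, -0.2068]
q̇ = J⁺·V = [0.7940, 0.7310, 0.8670, -0.1410, 0.0680]

0.7940 0.7310 0.8670 -0.1410 0.0680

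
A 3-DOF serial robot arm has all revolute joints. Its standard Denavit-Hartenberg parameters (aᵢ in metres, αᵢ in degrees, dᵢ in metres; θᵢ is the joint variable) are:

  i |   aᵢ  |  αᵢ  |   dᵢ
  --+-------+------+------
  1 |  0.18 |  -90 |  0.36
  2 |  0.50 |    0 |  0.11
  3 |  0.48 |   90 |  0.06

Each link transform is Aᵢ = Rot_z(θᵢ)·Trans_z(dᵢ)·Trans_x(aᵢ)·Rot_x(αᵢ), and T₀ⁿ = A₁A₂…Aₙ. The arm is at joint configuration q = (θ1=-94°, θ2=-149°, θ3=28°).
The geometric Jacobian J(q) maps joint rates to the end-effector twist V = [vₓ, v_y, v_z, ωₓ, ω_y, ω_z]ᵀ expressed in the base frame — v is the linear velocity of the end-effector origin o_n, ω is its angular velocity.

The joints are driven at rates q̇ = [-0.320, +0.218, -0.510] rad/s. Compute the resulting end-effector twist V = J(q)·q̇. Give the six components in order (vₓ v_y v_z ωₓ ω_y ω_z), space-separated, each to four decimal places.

o_n = [0.2042, 0.4827, 1.0290]
J₁: ẑ×o_n = [-0.4827, 0.2042, 0.0000], ω = ẑ
J2: z=[0.9976, -0.0698, 0.0000] o=[-0.0126, -0.1796, 0.3600] → [-0.0467, -0.6673, 0.6758, 0.9976, -0.0698, 0.0000]
J3: z=[0.9976, -0.0698, 0.0000] o=[0.1271, 0.2403, 0.6175] → [-0.0287, -0.4104, 0.2472, 0.9976, -0.0698, 0.0000]
V = J·q̇ = [0.1589, -0.0015, 0.0212, -0.2913, 0.0204, -0.3200]

0.1589 -0.0015 0.0212 -0.2913 0.0204 -0.3200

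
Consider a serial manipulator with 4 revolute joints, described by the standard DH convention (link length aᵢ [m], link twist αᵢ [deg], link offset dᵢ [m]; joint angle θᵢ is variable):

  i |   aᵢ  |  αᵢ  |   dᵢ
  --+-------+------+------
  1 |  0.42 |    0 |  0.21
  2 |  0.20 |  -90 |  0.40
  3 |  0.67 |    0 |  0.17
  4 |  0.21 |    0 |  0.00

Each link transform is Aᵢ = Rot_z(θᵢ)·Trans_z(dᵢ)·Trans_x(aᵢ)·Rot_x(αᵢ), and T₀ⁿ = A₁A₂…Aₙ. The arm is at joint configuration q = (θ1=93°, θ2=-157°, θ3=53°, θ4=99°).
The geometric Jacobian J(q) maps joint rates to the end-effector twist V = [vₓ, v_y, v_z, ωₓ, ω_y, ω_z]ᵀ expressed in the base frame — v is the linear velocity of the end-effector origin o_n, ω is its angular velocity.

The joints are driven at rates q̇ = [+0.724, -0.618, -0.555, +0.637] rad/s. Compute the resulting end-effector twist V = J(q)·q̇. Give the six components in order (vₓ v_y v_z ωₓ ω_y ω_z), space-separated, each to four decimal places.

-0.1451 -0.2400 0.2390 0.0737 0.0359 0.1060

o_n = [0.3140, 0.1184, -0.0237]
J₁: ẑ×o_n = [-0.1184, 0.3140, 0.0000], ω = ẑ
J2: z=[0.0000, 0.0000, 1.0000] o=[-0.0220, 0.4194, 0.2100] → [0.3010, 0.3359, -0.0000, 0.0000, 0.0000, 1.0000]
J3: z=[0.8988, 0.4384, 0.0000] o=[0.0657, 0.2397, 0.6100] → [-0.2778, 0.5695, -0.2178, 0.8988, 0.4384, 0.0000]
J4: z=[0.8988, 0.4384, 0.0000] o=[0.3952, -0.0482, 0.0749] → [-0.0432, 0.0886, 0.1854, 0.8988, 0.4384, 0.0000]
V = J·q̇ = [-0.1451, -0.2400, 0.2390, 0.0737, 0.0359, 0.1060]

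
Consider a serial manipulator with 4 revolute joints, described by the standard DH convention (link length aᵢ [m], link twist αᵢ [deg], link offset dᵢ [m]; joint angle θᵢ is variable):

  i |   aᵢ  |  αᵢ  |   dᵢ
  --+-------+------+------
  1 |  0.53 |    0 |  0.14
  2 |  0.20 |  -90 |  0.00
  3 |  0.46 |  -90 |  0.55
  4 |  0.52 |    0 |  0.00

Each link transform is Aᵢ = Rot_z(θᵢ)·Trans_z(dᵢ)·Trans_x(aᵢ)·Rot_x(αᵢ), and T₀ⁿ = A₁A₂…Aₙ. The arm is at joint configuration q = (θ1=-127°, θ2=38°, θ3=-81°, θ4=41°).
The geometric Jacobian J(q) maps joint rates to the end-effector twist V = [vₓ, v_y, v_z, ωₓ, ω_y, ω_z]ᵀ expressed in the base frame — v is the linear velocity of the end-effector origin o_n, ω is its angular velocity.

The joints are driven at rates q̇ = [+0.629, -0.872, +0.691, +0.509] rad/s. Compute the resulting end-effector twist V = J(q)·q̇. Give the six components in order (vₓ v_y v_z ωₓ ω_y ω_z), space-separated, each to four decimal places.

o_n = [-0.1043, -0.7529, 0.9820]
J₁: ẑ×o_n = [0.7529, -0.1043, 0.0000], ω = ẑ
J2: z=[0.0000, 0.0000, 1.0000] o=[-0.3190, -0.4233, 0.1400] → [0.3297, 0.2146, -0.0000, 0.0000, 0.0000, 1.0000]
J3: z=[0.9998, 0.0175, 0.0000] o=[-0.3155, -0.6232, 0.1400] → [0.0147, -0.8418, -0.1334, 0.9998, 0.0175, 0.0000]
J4: z=[0.0172, -0.9875, -0.1564] o=[0.2357, -0.6856, 0.5943] → [-0.3933, 0.0465, -0.3370, 0.0172, -0.9875, -0.1564]
V = J·q̇ = [-0.0039, -0.8108, -0.2637, 0.6997, -0.4906, -0.3226]

-0.0039 -0.8108 -0.2637 0.6997 -0.4906 -0.3226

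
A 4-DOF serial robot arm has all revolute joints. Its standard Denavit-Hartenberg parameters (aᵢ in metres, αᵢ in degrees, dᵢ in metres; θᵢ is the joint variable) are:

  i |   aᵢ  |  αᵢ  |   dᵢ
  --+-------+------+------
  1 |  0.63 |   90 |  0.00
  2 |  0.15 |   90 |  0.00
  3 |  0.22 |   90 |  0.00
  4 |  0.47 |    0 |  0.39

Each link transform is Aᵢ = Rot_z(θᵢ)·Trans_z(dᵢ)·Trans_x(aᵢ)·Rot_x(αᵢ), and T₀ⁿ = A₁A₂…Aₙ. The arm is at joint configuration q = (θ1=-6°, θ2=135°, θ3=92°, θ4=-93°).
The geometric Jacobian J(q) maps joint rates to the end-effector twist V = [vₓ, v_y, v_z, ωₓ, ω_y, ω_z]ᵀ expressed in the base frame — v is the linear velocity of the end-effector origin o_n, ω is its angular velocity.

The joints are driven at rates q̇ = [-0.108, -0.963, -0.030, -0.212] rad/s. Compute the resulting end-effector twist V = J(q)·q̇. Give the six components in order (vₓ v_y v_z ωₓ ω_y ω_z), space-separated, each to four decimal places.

0.0299 0.1169 0.6931 0.2293 0.9516 -0.2790

o_n = [-0.1001, -0.1995, 0.0450]
J₁: ẑ×o_n = [0.1995, -0.1001, 0.0000], ω = ẑ
J2: z=[-0.1045, -0.9945, 0.0000] o=[0.6265, -0.0659, 0.0000] → [-0.0447, 0.0047, -0.7087, -0.1045, -0.9945, 0.0000]
J3: z=[0.7032, -0.0739, 0.7071] o=[0.5211, -0.0548, 0.1061] → [0.1069, -0.3963, -0.1477, 0.7032, -0.0739, 0.7071]
J4: z=[-0.7065, 0.0392, 0.7067] o=[0.5035, -0.2740, 0.1006] → [-0.0548, -0.4659, -0.0290, -0.7065, 0.0392, 0.7067]
V = J·q̇ = [0.0299, 0.1169, 0.6931, 0.2293, 0.9516, -0.2790]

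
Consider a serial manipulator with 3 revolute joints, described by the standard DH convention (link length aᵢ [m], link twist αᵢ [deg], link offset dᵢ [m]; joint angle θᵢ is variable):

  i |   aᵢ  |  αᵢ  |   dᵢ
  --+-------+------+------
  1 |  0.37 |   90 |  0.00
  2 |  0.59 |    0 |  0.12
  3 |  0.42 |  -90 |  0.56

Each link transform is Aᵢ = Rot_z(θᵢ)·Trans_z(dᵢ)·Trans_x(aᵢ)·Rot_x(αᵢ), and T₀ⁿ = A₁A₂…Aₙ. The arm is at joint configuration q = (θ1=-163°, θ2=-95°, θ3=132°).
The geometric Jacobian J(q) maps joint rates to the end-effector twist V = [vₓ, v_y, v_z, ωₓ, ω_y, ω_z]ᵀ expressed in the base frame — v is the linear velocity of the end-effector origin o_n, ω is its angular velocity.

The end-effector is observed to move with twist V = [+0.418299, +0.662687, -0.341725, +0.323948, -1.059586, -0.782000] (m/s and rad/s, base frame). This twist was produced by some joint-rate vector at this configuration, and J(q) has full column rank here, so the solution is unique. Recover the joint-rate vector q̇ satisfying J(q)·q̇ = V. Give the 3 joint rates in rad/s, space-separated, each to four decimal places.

-0.7820 -0.5820 -0.5260

o_n = [-0.8242, 0.4591, -0.3350]
J₁: ẑ×o_n = [-0.4591, -0.8242, 0.0000], ω = ẑ
J2: z=[-0.2924, 0.9563, 0.0000] o=[-0.3538, -0.1082, 0.0000] → [-0.3204, -0.0979, 0.2840, -0.2924, 0.9563, 0.0000]
J3: z=[-0.2924, 0.9563, 0.0000] o=[-0.3397, 0.0216, -0.5878] → [0.2417, 0.0739, 0.3354, -0.2924, 0.9563, 0.0000]
q̇ = J⁺·V = [-0.7820, -0.5820, -0.5260]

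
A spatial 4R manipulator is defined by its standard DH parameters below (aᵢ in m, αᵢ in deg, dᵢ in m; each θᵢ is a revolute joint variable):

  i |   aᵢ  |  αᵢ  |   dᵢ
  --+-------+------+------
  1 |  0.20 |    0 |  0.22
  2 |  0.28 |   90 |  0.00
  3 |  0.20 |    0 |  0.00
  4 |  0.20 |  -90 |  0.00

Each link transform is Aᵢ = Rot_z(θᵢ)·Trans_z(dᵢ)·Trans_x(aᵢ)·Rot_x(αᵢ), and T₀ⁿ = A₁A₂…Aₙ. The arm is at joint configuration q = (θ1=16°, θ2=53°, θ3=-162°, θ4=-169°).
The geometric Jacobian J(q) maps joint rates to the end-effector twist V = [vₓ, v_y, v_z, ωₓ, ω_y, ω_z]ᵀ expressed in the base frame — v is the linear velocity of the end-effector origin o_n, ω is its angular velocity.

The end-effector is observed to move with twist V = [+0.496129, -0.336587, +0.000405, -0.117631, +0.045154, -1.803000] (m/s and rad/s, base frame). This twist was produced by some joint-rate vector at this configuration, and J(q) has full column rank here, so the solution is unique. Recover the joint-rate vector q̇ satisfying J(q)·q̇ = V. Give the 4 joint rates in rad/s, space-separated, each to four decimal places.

o_n = [0.2871, 0.3023, 0.2552]
J₁: ẑ×o_n = [-0.3023, 0.2871, 0.0000], ω = ẑ
J2: z=[0.0000, 0.0000, 1.0000] o=[0.1923, 0.0551, 0.2200] → [-0.2471, 0.0949, 0.0000, 0.0000, 0.0000, 1.0000]
J3: z=[0.9336, -0.3584, 0.0000] o=[0.2926, 0.3165, 0.2200] → [-0.0126, -0.0328, -0.0153, 0.9336, -0.3584, 0.0000]
J4: z=[0.9336, -0.3584, 0.0000] o=[0.2244, 0.1390, 0.1582] → [-0.0347, -0.0905, 0.1749, 0.9336, -0.3584, 0.0000]
q̇ = J⁺·V = [-0.8850, -0.9180, -0.1180, -0.0080]

-0.8850 -0.9180 -0.1180 -0.0080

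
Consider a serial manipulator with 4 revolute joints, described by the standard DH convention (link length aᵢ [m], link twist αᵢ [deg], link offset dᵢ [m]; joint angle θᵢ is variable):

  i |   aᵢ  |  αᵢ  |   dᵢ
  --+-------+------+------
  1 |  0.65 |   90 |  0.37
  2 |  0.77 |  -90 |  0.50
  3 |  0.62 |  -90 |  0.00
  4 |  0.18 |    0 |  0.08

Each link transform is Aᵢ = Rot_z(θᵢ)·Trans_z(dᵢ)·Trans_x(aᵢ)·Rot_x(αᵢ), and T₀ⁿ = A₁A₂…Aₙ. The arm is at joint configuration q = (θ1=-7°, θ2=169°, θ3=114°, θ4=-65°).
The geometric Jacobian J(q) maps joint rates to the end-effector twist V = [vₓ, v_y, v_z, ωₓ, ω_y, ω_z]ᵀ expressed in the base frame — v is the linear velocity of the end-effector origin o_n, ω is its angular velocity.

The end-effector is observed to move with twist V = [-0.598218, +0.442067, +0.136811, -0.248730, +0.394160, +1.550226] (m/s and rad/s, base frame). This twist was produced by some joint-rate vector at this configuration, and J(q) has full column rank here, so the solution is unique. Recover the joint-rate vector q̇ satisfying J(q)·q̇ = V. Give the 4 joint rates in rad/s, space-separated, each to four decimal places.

0.5730 -0.1490 -0.9030 -0.5210

o_n = [0.2237, 0.0767, 0.2888]
J₁: ẑ×o_n = [-0.0767, 0.2237, 0.0000], ω = ẑ
J2: z=[-0.1219, -0.9925, 0.0000] o=[0.6452, -0.0792, 0.3700] → [0.0806, -0.0099, -0.4373, -0.1219, -0.9925, 0.0000]
J3: z=[-0.1894, 0.0233, -0.9816] o=[-0.1660, -0.4834, 0.5169] → [0.5444, -0.4257, -0.1151, -0.1894, 0.0233, -0.9816]
J4: z=[0.8405, -0.5130, -0.1743] o=[0.1487, 0.0486, 0.4688] → [0.0972, 0.1382, 0.0620, 0.8405, -0.5130, -0.1743]
q̇ = J⁺·V = [0.5730, -0.1490, -0.9030, -0.5210]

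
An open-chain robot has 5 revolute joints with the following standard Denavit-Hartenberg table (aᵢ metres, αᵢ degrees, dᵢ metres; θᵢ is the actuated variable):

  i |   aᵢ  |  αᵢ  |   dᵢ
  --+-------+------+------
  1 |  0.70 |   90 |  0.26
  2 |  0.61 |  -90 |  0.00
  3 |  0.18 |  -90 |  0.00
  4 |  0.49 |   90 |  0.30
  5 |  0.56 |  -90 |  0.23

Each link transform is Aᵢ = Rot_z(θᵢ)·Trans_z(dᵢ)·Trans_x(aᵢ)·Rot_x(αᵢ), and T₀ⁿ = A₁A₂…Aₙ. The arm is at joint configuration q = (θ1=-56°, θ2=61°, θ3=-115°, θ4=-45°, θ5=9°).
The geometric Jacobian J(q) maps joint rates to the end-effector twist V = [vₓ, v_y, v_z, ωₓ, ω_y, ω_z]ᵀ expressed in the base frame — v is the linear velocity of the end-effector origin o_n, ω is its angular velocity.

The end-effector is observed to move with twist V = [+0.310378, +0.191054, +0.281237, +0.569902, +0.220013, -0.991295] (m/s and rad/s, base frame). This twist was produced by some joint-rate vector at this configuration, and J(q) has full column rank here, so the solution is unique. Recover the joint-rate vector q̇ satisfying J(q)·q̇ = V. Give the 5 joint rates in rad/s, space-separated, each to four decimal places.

o_n = [-0.5778, -0.6599, 1.2581]
J₁: ẑ×o_n = [0.6599, -0.5778, 0.0000], ω = ẑ
J2: z=[-0.8290, -0.5592, 0.0000] o=[0.3914, -0.5803, 0.2600] → [-0.5582, 0.8275, -0.4760, -0.8290, -0.5592, 0.0000]
J3: z=[-0.4891, 0.7251, 0.4848] o=[0.5568, -0.8255, 0.7935] → [0.2566, -0.3228, 0.7417, -0.4891, 0.7251, 0.4848]
J4: z=[-0.1047, -0.6006, 0.7927] o=[0.4009, -0.8861, 0.7270] → [-0.4983, -0.7202, -0.6115, -0.1047, -0.6006, 0.7927]
J5: z=[0.2665, 0.7510, 0.6042] o=[-0.0999, -0.9318, 1.0047] → [0.0260, -0.3562, 0.4313, 0.2665, 0.7510, 0.6042]
q̇ = J⁺·V = [-0.3150, -0.6220, -0.2010, -0.4650, -0.3480]

-0.3150 -0.6220 -0.2010 -0.4650 -0.3480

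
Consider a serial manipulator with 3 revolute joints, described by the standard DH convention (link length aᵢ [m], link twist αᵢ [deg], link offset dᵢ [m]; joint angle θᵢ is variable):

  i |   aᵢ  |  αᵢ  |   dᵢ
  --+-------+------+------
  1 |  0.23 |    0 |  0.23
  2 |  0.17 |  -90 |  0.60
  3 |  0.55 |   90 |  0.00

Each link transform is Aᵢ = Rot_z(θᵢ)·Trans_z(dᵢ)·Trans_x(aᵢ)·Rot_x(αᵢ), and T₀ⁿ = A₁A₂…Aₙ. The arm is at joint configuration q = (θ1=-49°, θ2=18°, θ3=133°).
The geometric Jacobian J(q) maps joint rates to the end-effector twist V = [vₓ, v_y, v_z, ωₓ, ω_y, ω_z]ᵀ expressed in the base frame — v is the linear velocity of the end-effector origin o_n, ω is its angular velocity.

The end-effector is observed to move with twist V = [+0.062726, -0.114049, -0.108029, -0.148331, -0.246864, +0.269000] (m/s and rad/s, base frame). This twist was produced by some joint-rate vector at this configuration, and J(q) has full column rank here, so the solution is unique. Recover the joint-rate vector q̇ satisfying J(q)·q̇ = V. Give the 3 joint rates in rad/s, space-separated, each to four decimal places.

-0.0470 0.3160 -0.2880

o_n = [-0.0249, -0.0679, 0.4278]
J₁: ẑ×o_n = [0.0679, -0.0249, 0.0000], ω = ẑ
J2: z=[0.0000, 0.0000, 1.0000] o=[0.1509, -0.1736, 0.2300] → [-0.1056, -0.1758, 0.0000, 0.0000, 0.0000, 1.0000]
J3: z=[0.5150, 0.8572, 0.0000] o=[0.2966, -0.2611, 0.8300] → [-0.3448, 0.2072, 0.3751, 0.5150, 0.8572, 0.0000]
q̇ = J⁺·V = [-0.0470, 0.3160, -0.2880]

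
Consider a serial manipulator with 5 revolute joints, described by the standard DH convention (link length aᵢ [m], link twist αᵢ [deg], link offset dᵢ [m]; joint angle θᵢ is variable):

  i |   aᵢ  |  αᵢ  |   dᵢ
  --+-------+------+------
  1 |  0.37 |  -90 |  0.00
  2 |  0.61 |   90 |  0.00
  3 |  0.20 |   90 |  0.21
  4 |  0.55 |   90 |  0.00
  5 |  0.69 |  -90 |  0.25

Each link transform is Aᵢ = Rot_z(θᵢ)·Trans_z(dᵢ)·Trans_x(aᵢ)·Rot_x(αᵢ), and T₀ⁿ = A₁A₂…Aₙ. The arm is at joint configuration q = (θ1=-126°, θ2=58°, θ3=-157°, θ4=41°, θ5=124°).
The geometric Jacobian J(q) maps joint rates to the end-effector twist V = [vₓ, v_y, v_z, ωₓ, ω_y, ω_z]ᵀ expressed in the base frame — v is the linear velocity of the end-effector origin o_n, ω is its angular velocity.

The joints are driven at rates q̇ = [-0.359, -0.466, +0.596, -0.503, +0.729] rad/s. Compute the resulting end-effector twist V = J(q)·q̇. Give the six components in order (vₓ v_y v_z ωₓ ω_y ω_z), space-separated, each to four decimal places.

-0.4539 0.5341 -0.3871 -0.8497 0.7289 -0.1280

o_n = [0.0095, -0.5585, 0.1215]
J₁: ẑ×o_n = [0.5585, 0.0095, -0.0000], ω = ẑ
J2: z=[0.8090, -0.5878, 0.0000] o=[-0.2175, -0.2993, 0.0000] → [-0.0714, -0.0983, -0.0762, 0.8090, -0.5878, 0.0000]
J3: z=[-0.4985, -0.6861, 0.5299] o=[-0.4075, -0.5609, -0.5173] → [-0.4395, 0.5394, 0.2849, -0.4985, -0.6861, 0.5299]
J4: z=[0.8664, -0.3735, 0.3314] o=[-0.5180, -0.5801, -0.2499] → [-0.1459, -0.1470, 0.2158, 0.8664, -0.3735, 0.3314]
J5: z=[0.3569, 0.9274, 0.1122] o=[-0.7101, -0.5685, 0.2653] → [-0.1345, 0.1321, -0.6637, 0.3569, 0.9274, 0.1122]
V = J·q̇ = [-0.4539, 0.5341, -0.3871, -0.8497, 0.7289, -0.1280]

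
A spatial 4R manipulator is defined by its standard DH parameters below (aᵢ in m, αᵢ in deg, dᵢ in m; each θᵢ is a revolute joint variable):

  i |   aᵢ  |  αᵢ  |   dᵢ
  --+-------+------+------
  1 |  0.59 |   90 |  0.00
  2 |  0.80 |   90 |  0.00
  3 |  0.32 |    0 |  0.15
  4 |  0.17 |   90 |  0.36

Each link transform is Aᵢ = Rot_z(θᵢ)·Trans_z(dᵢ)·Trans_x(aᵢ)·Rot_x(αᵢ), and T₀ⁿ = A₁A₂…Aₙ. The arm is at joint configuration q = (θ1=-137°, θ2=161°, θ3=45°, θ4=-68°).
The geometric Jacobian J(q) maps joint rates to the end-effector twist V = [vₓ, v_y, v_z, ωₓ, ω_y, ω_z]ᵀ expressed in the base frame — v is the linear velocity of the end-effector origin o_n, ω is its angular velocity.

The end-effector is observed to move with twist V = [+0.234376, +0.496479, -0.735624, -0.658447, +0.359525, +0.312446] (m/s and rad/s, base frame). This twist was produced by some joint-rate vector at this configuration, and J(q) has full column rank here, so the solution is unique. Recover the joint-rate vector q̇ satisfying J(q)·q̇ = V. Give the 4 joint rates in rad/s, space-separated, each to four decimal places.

o_n = [0.1559, 0.3640, 0.8673]
J₁: ẑ×o_n = [-0.3640, 0.1559, 0.0000], ω = ẑ
J2: z=[-0.6820, 0.7314, 0.0000] o=[-0.4315, -0.4024, 0.0000] → [0.6343, 0.5915, -0.9523, -0.6820, 0.7314, 0.0000]
J3: z=[-0.2381, -0.2220, 0.9455] o=[0.1217, 0.1135, 0.2605] → [-0.3716, 0.1769, -0.0520, -0.2381, -0.2220, 0.9455]
J4: z=[-0.2381, -0.2220, 0.9455] o=[0.0881, 0.3916, 0.4759] → [-0.0608, 0.1573, 0.0216, -0.2381, -0.2220, 0.9455]
q̇ = J⁺·V = [-0.3740, 0.7120, 0.9950, -0.2690]

-0.3740 0.7120 0.9950 -0.2690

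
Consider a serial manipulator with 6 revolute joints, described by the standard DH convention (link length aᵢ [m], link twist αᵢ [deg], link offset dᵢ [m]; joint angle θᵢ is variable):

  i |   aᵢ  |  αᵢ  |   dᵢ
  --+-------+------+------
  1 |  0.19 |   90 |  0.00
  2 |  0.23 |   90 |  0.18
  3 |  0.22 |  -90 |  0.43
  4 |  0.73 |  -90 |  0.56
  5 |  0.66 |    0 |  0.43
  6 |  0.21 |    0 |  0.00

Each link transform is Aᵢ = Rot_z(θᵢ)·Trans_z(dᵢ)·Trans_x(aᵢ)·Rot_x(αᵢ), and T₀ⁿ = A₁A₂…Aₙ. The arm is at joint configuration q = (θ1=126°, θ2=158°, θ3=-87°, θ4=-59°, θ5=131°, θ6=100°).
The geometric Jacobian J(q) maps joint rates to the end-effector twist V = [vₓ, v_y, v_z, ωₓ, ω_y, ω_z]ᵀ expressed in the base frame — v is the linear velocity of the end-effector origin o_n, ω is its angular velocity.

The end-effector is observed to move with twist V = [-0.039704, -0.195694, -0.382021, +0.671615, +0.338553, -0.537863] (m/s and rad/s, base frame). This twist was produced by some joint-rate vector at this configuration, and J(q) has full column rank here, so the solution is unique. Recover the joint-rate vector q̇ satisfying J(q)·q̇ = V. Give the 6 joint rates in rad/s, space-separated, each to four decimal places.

0.2620 0.8320 -0.7390 -0.1920 0.1170 -0.0240

o_n = [-0.3106, -0.3904, 0.5079]
J₁: ẑ×o_n = [0.3904, -0.3106, 0.0000], ω = ẑ
J2: z=[0.8090, 0.5878, 0.0000] o=[-0.1117, 0.1537, 0.0000] → [0.2986, -0.4109, -0.3233, 0.8090, 0.5878, 0.0000]
J3: z=[-0.2202, 0.3031, 0.9272] o=[0.1593, 0.0870, 0.0862] → [0.5705, -0.3428, 0.2475, -0.2202, 0.3031, 0.9272]
J4: z=[0.5866, -0.7183, 0.3741] o=[-0.1069, 0.0795, 0.4892] → [0.1623, -0.0872, -0.4220, 0.5866, -0.7183, 0.3741]
J5: z=[-0.5547, -0.6929, -0.4607] o=[-0.2092, -0.3685, 1.2862] → [0.5292, -0.3849, -0.0581, -0.5547, -0.6929, -0.4607]
J6: z=[-0.5547, -0.6929, -0.4607] o=[-0.4843, -0.2815, 0.5532] → [-0.0188, -0.1052, 0.1808, -0.5547, -0.6929, -0.4607]
q̇ = J⁺·V = [0.2620, 0.8320, -0.7390, -0.1920, 0.1170, -0.0240]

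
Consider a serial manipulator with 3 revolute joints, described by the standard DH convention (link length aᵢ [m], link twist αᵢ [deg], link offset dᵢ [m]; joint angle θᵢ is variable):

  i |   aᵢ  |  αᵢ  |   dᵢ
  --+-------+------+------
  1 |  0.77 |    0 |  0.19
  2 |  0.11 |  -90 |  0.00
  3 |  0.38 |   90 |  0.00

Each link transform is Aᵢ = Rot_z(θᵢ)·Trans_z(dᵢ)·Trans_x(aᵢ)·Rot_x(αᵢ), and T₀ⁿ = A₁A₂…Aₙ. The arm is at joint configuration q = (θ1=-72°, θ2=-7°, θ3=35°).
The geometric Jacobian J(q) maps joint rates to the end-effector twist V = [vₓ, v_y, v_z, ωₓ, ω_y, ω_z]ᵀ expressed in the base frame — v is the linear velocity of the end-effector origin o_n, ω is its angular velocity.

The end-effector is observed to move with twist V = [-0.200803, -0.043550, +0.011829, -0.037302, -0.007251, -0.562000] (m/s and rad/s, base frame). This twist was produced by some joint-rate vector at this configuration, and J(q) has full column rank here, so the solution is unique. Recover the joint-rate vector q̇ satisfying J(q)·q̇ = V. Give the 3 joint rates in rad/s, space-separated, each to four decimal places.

0.0410 -0.6030 -0.0380

o_n = [0.3183, -1.1459, -0.0280]
J₁: ẑ×o_n = [1.1459, 0.3183, -0.0000], ω = ẑ
J2: z=[0.0000, 0.0000, 1.0000] o=[0.2379, -0.7323, 0.1900] → [0.4135, 0.0804, -0.0000, 0.0000, 0.0000, 1.0000]
J3: z=[0.9816, 0.1908, 0.0000] o=[0.2589, -0.8403, 0.1900] → [-0.0416, 0.2140, -0.3113, 0.9816, 0.1908, 0.0000]
q̇ = J⁺·V = [0.0410, -0.6030, -0.0380]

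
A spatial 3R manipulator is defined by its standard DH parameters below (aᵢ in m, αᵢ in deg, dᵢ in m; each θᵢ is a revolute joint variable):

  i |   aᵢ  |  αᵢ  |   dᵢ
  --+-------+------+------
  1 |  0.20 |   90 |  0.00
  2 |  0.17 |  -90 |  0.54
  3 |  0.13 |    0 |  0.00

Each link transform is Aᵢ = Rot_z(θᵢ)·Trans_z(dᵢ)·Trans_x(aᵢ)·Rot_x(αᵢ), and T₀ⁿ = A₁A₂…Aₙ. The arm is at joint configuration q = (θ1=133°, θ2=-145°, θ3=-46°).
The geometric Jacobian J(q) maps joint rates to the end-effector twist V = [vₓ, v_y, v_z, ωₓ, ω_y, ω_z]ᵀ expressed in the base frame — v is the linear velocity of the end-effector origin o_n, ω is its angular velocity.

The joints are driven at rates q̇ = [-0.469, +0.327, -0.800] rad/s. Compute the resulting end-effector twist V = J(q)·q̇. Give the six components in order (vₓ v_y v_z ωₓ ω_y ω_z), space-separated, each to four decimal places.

0.1758 -0.0917 -0.0268 0.5521 -0.1126 0.1863

o_n = [0.4723, 0.4224, -0.1493]
J₁: ẑ×o_n = [-0.4224, 0.4723, 0.0000], ω = ẑ
J2: z=[0.7314, 0.6820, 0.0000] o=[-0.1364, 0.1463, 0.0000] → [-0.1018, 0.1092, -0.2132, 0.7314, 0.6820, 0.0000]
J3: z=[-0.3912, 0.4195, -0.8192] o=[0.3535, 0.4127, -0.0975] → [-0.0138, -0.1176, -0.0536, -0.3912, 0.4195, -0.8192]
V = J·q̇ = [0.1758, -0.0917, -0.0268, 0.5521, -0.1126, 0.1863]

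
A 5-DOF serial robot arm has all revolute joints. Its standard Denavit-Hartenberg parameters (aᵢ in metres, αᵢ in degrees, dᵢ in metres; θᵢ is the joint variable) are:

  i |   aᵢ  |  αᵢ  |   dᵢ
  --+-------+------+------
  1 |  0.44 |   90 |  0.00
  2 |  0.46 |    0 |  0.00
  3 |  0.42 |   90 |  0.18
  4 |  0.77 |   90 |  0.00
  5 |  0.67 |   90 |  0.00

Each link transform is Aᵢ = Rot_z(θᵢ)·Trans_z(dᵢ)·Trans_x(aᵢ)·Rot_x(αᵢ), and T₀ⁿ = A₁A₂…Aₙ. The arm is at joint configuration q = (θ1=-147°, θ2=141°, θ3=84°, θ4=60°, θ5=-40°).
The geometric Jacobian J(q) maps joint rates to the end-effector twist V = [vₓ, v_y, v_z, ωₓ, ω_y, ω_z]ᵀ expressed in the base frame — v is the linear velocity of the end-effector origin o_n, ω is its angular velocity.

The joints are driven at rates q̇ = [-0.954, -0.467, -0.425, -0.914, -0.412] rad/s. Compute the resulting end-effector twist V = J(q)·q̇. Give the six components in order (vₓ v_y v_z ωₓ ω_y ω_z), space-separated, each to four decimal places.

o_n = [-0.3983, 1.2811, -0.7657]
J₁: ẑ×o_n = [-1.2811, -0.3983, 0.0000], ω = ẑ
J2: z=[-0.5446, 0.8387, 0.0000] o=[-0.3690, -0.2396, 0.0000] → [-0.6422, -0.4170, -0.8036, -0.5446, 0.8387, 0.0000]
J3: z=[-0.5446, 0.8387, 0.0000] o=[-0.0692, -0.0449, 0.2895] → [-0.8850, -0.5747, -0.4462, -0.5446, 0.8387, 0.0000]
J4: z=[0.5930, 0.3851, 0.7071] o=[0.0818, 0.2678, -0.0075] → [-1.0085, 0.1101, 0.7858, 0.5930, 0.3851, 0.7071]
J5: z=[0.7859, -0.0858, -0.6124] o=[-0.0530, 0.9753, -0.2797] → [0.2289, 0.5934, 0.2107, 0.7859, -0.0858, -0.6124]
V = J·q̇ = [2.7256, 0.4739, -0.2401, -0.3800, -1.0647, -1.3480]

2.7256 0.4739 -0.2401 -0.3800 -1.0647 -1.3480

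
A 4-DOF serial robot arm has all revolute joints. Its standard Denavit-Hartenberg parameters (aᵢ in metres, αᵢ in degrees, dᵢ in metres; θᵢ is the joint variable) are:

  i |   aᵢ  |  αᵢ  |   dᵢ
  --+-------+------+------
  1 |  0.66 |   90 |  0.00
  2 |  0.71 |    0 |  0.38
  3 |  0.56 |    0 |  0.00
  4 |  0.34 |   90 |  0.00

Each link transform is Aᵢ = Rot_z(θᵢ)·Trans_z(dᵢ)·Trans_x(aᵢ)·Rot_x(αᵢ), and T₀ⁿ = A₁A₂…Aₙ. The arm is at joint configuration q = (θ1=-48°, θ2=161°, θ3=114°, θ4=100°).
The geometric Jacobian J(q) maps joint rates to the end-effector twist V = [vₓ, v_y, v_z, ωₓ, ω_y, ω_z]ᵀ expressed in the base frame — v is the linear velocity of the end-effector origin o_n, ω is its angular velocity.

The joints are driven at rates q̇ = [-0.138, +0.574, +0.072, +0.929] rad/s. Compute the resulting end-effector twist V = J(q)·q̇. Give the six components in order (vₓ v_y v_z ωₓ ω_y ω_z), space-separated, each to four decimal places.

-0.0130 -0.0610 0.1634 -1.1705 -1.0539 -0.1380

o_n = [-0.0376, -0.5262, -0.2387]
J₁: ẑ×o_n = [0.5262, -0.0376, 0.0000], ω = ẑ
J2: z=[-0.7431, -0.6691, 0.0000] o=[0.4416, -0.4905, 0.0000] → [0.1597, -0.1774, -0.2941, -0.7431, -0.6691, 0.0000]
J3: z=[-0.7431, -0.6691, 0.0000] o=[-0.2900, -0.2459, 0.2312] → [0.3144, -0.3492, 0.3772, -0.7431, -0.6691, 0.0000]
J4: z=[-0.7431, -0.6691, 0.0000] o=[-0.2573, -0.2821, -0.3267] → [-0.0589, 0.0654, 0.3284, -0.7431, -0.6691, 0.0000]
V = J·q̇ = [-0.0130, -0.0610, 0.1634, -1.1705, -1.0539, -0.1380]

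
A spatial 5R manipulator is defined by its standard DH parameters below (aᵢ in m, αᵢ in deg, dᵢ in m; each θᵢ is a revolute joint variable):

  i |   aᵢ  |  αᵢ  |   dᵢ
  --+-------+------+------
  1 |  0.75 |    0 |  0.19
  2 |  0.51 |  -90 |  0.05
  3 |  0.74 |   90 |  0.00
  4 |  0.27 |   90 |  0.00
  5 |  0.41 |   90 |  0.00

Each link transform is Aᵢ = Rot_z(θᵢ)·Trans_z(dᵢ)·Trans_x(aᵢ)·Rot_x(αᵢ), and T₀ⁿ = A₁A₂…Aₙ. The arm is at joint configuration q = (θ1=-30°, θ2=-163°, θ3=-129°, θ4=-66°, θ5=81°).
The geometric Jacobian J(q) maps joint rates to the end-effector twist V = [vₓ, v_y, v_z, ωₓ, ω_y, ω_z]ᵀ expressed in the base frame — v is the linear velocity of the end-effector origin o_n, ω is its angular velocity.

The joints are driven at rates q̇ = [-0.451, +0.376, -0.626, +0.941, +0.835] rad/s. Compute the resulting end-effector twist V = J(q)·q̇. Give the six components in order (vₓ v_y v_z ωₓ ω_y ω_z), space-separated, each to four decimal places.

0.1410 -0.8402 -0.4594 0.4620 0.8844 -1.2600

o_n = [1.0650, -0.1576, 0.6659]
J₁: ẑ×o_n = [0.1576, 1.0650, -0.0000], ω = ẑ
J2: z=[0.0000, 0.0000, 1.0000] o=[0.6495, -0.3750, 0.1900] → [-0.2174, 0.4155, 0.0000, 0.0000, 0.0000, 1.0000]
J3: z=[-0.2250, -0.9744, 0.0000] o=[0.1526, -0.2603, 0.2400] → [-0.4149, 0.0958, 0.8659, -0.2250, -0.9744, 0.0000]
J4: z=[0.7572, -0.1748, -0.6293] o=[0.6064, -0.3650, 0.8151] → [0.1566, -0.1756, 0.2372, 0.7572, -0.1748, -0.6293]
J5: z=[-0.4687, 0.5256, -0.7100] o=[0.7292, -0.1402, 0.9004] → [-0.1356, -0.3484, -0.1684, -0.4687, 0.5256, -0.7100]
V = J·q̇ = [0.1410, -0.8402, -0.4594, 0.4620, 0.8844, -1.2600]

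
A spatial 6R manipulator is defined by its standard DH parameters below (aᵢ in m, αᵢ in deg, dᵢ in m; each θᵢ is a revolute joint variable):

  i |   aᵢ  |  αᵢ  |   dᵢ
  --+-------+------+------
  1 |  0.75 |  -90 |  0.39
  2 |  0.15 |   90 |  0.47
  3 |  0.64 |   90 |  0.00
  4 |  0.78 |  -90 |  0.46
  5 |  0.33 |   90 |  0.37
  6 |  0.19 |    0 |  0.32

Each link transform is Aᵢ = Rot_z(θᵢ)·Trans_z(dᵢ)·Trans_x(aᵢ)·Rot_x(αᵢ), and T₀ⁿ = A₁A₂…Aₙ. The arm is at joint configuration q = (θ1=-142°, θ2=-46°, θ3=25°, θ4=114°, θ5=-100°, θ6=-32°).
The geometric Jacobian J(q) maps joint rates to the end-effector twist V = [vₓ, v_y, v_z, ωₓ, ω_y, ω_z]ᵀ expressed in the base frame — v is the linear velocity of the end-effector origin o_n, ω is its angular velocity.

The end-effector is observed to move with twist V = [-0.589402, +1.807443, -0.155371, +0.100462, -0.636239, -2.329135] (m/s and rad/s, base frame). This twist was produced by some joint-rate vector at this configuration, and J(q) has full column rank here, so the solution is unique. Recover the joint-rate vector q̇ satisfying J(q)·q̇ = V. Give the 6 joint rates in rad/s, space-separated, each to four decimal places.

-0.9060 0.3750 -0.8770 -0.5040 0.7320 0.0430

o_n = [-1.0068, -0.4901, 1.0889]
J₁: ẑ×o_n = [0.4901, -1.0068, 0.0000], ω = ẑ
J2: z=[0.6157, -0.7880, 0.0000] o=[-0.5910, -0.4617, 0.3900] → [-0.5507, -0.4303, -0.3451, 0.6157, -0.7880, 0.0000]
J3: z=[0.5668, 0.4429, 0.6947] o=[-0.3838, -0.8963, 0.4979] → [-0.0204, -0.7678, 0.5062, 0.5668, 0.4429, 0.6947]
J4: z=[-0.7893, 0.5334, 0.3040] o=[-0.5347, -1.3575, 0.9151] → [-0.1710, -0.0064, -0.4328, -0.7893, 0.5334, 0.3040]
J5: z=[-0.0150, 0.4782, -0.8781] o=[-0.4191, -0.5679, 1.3431] → [-0.0533, 0.5123, 0.2799, -0.0150, 0.4782, -0.8781]
J6: z=[-0.4674, -0.7797, -0.4166] o=[-0.7163, -0.2576, 1.0959] → [-0.0914, 0.1177, -0.1178, -0.4674, -0.7797, -0.4166]
q̇ = J⁺·V = [-0.9060, 0.3750, -0.8770, -0.5040, 0.7320, 0.0430]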